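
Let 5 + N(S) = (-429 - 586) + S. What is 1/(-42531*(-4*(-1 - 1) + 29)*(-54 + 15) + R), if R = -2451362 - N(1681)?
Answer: 1/58920210 ≈ 1.6972e-8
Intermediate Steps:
N(S) = -1020 + S (N(S) = -5 + ((-429 - 586) + S) = -5 + (-1015 + S) = -1020 + S)
R = -2452023 (R = -2451362 - (-1020 + 1681) = -2451362 - 1*661 = -2451362 - 661 = -2452023)
1/(-42531*(-4*(-1 - 1) + 29)*(-54 + 15) + R) = 1/(-42531*(-4*(-1 - 1) + 29)*(-54 + 15) - 2452023) = 1/(-42531*(-4*(-2) + 29)*(-39) - 2452023) = 1/(-42531*(8 + 29)*(-39) - 2452023) = 1/(-1573647*(-39) - 2452023) = 1/(-42531*(-1443) - 2452023) = 1/(61372233 - 2452023) = 1/58920210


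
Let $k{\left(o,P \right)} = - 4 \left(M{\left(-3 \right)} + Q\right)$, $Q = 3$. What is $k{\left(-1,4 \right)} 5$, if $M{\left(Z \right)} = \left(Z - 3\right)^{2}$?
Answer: $-780$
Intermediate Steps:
$M{\left(Z \right)} = \left(-3 + Z\right)^{2}$
$k{\left(o,P \right)} = -156$ ($k{\left(o,P \right)} = - 4 \left(\left(-3 - 3\right)^{2} + 3\right) = - 4 \left(\left(-6\right)^{2} + 3\right) = - 4 \left(36 + 3\right) = \left(-4\right) 39 = -156$)
$k{\left(-1,4 \right)} 5 = \left(-156\right) 5 = -780$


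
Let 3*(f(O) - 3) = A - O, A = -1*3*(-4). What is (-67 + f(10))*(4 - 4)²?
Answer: 0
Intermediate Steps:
A = 12 (A = -3*(-4) = 12)
f(O) = 7 - O/3 (f(O) = 3 + (12 - O)/3 = 3 + (4 - O/3) = 7 - O/3)
(-67 + f(10))*(4 - 4)² = (-67 + (7 - ⅓*10))*(4 - 4)² = (-67 + (7 - 10/3))*0² = (-67 + 11/3)*0 = -190/3*0 = 0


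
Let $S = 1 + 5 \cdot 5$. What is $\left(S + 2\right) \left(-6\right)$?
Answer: $-168$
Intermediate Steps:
$S = 26$ ($S = 1 + 25 = 26$)
$\left(S + 2\right) \left(-6\right) = \left(26 + 2\right) \left(-6\right) = 28 \left(-6\right) = -168$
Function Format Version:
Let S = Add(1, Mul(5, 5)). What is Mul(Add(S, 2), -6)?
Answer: -168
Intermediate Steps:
S = 26 (S = Add(1, 25) = 26)
Mul(Add(S, 2), -6) = Mul(Add(26, 2), -6) = Mul(28, -6) = -168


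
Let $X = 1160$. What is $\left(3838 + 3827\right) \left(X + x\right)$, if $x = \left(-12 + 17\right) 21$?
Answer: $9696225$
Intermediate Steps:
$x = 105$ ($x = 5 \cdot 21 = 105$)
$\left(3838 + 3827\right) \left(X + x\right) = \left(3838 + 3827\right) \left(1160 + 105\right) = 7665 \cdot 1265 = 9696225$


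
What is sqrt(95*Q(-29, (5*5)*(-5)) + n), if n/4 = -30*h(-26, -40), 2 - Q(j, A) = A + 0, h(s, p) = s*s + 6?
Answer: 5*I*sqrt(2791) ≈ 264.15*I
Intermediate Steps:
h(s, p) = 6 + s**2 (h(s, p) = s**2 + 6 = 6 + s**2)
Q(j, A) = 2 - A (Q(j, A) = 2 - (A + 0) = 2 - A)
n = -81840 (n = 4*(-30*(6 + (-26)**2)) = 4*(-30*(6 + 676)) = 4*(-30*682) = 4*(-20460) = -81840)
sqrt(95*Q(-29, (5*5)*(-5)) + n) = sqrt(95*(2 - 5*5*(-5)) - 81840) = sqrt(95*(2 - 25*(-5)) - 81840) = sqrt(95*(2 - 1*(-125)) - 81840) = sqrt(95*(2 + 125) - 81840) = sqrt(95*127 - 81840) = sqrt(12065 - 81840) = sqrt(-69775) = 5*I*sqrt(2791)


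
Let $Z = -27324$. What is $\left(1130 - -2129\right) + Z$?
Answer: $-24065$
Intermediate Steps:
$\left(1130 - -2129\right) + Z = \left(1130 - -2129\right) - 27324 = \left(1130 + 2129\right) - 27324 = 3259 - 27324 = -24065$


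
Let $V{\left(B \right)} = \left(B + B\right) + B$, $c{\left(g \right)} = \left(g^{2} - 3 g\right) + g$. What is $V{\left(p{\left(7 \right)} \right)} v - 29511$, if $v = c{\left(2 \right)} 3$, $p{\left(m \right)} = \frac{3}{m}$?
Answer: $-29511$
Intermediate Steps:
$c{\left(g \right)} = g^{2} - 2 g$
$v = 0$ ($v = 2 \left(-2 + 2\right) 3 = 2 \cdot 0 \cdot 3 = 0 \cdot 3 = 0$)
$V{\left(B \right)} = 3 B$ ($V{\left(B \right)} = 2 B + B = 3 B$)
$V{\left(p{\left(7 \right)} \right)} v - 29511 = 3 \cdot \frac{3}{7} \cdot 0 - 29511 = \frac{9}{7} \cdot 0 - 29511 = 0 - 29511 = -29511$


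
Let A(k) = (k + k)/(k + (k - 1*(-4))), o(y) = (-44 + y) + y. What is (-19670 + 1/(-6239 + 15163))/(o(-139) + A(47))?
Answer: 8601218871/140383444 ≈ 61.269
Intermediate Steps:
o(y) = -44 + 2*y
A(k) = 2*k/(4 + 2*k) (A(k) = (2*k)/(k + (k + 4)) = (2*k)/(k + (4 + k)) = (2*k)/(4 + 2*k) = 2*k/(4 + 2*k))
(-19670 + 1/(-6239 + 15163))/(o(-139) + A(47)) = (-19670 + 1/(-6239 + 15163))/((-44 + 2*(-139)) + 47/(2 + 47)) = (-19670 + 1/8924)/((-44 - 278) + 47/49) = (-19670 + 1/8924)/(-322 + 47*(1/49)) = -175535079/(8924*(-322 + 47/49)) = -175535079/(8924*(-15731/49)) = -175535079/8924*(-49/15731) = 8601218871/140383444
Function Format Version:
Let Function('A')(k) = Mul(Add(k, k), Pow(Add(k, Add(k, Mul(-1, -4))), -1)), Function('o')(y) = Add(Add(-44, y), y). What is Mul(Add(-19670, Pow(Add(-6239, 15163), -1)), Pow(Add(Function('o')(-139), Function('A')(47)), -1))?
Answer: Rational(8601218871, 140383444) ≈ 61.269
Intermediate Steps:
Function('o')(y) = Add(-44, Mul(2, y))
Function('A')(k) = Mul(2, k, Pow(Add(4, Mul(2, k)), -1)) (Function('A')(k) = Mul(Mul(2, k), Pow(Add(k, Add(k, 4)), -1)) = Mul(Mul(2, k), Pow(Add(k, Add(4, k)), -1)) = Mul(Mul(2, k), Pow(Add(4, Mul(2, k)), -1)) = Mul(2, k, Pow(Add(4, Mul(2, k)), -1)))
Mul(Add(-19670, Pow(Add(-6239, 15163), -1)), Pow(Add(Function('o')(-139), Function('A')(47)), -1)) = Mul(Add(-19670, Pow(Add(-6239, 15163), -1)), Pow(Add(Add(-44, Mul(2, -139)), Mul(47, Pow(Add(2, 47), -1))), -1)) = Mul(Add(-19670, Pow(8924, -1)), Pow(Add(Add(-44, -278), Mul(47, Pow(49, -1))), -1)) = Mul(Add(-19670, Rational(1, 8924)), Pow(Add(-322, Mul(47, Rational(1, 49))), -1)) = Mul(Rational(-175535079, 8924), Pow(Add(-322, Rational(47, 49)), -1)) = Mul(Rational(-175535079, 8924), Pow(Rational(-15731, 49), -1)) = Mul(Rational(-175535079, 8924), Rational(-49, 15731)) = Rational(8601218871, 140383444)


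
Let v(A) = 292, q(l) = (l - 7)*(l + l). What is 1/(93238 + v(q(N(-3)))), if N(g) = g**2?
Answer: 1/93530 ≈ 1.0692e-5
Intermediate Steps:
q(l) = 2*l*(-7 + l) (q(l) = (-7 + l)*(2*l) = 2*l*(-7 + l))
1/(93238 + v(q(N(-3)))) = 1/(93238 + 292) = 1/93530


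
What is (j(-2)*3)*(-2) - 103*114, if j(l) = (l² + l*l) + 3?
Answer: -11808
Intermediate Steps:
j(l) = 3 + 2*l² (j(l) = (l² + l²) + 3 = 2*l² + 3 = 3 + 2*l²)
(j(-2)*3)*(-2) - 103*114 = ((3 + 2*(-2)²)*3)*(-2) - 103*114 = ((3 + 2*4)*3)*(-2) - 11742 = ((3 + 8)*3)*(-2) - 11742 = (11*3)*(-2) - 11742 = 33*(-2) - 11742 = -66 - 11742 = -11808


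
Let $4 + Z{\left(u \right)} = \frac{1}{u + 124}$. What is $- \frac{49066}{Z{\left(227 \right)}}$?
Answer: $\frac{17222166}{1403} \approx 12275.0$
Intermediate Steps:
$Z{\left(u \right)} = -4 + \frac{1}{124 + u}$ ($Z{\left(u \right)} = -4 + \frac{1}{u + 124} = -4 + \frac{1}{124 + u}$)
$- \frac{49066}{Z{\left(227 \right)}} = - \frac{49066}{\frac{1}{124 + 227} \left(-495 - 908\right)} = - \frac{49066}{\frac{1}{351} \left(-495 - 908\right)} = - \frac{49066}{\frac{1}{351} \left(-1403\right)} = - \frac{49066}{- \frac{1403}{351}} = \left(-49066\right) \left(- \frac{351}{1403}\right) = \frac{17222166}{1403}$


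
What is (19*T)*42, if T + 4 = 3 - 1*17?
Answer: -14364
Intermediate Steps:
T = -18 (T = -4 + (3 - 1*17) = -4 + (3 - 17) = -4 - 14 = -18)
(19*T)*42 = (19*(-18))*42 = -342*42 = -14364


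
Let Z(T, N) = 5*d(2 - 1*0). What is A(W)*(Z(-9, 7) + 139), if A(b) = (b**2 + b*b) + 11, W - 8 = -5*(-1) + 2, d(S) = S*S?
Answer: 73299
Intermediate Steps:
d(S) = S**2
Z(T, N) = 20 (Z(T, N) = 5*(2 - 1*0)**2 = 5*(2 + 0)**2 = 5*2**2 = 5*4 = 20)
W = 15 (W = 8 + (-5*(-1) + 2) = 8 + (5 + 2) = 8 + 7 = 15)
A(b) = 11 + 2*b**2 (A(b) = (b**2 + b**2) + 11 = 2*b**2 + 11 = 11 + 2*b**2)
A(W)*(Z(-9, 7) + 139) = (11 + 2*15**2)*(20 + 139) = (11 + 2*225)*159 = (11 + 450)*159 = 461*159 = 73299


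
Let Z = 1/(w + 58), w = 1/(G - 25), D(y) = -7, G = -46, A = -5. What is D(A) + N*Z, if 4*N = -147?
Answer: -125713/16468 ≈ -7.6338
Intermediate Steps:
w = -1/71 (w = 1/(-46 - 25) = 1/(-71) = -1/71 ≈ -0.014085)
Z = 71/4117 (Z = 1/(-1/71 + 58) = 1/(4117/71) = 71/4117 ≈ 0.017246)
N = -147/4 (N = (¼)*(-147) = -147/4 ≈ -36.750)
D(A) + N*Z = -7 - 147/4*71/4117 = -7 - 10437/16468 = -125713/16468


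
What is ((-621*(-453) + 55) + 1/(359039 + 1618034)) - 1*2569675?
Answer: -4524149985410/1977073 ≈ -2.2883e+6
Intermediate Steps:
((-621*(-453) + 55) + 1/(359039 + 1618034)) - 1*2569675 = ((281313 + 55) + 1/1977073) - 2569675 = (281368 + 1/1977073) - 2569675 = 556285075865/1977073 - 2569675 = -4524149985410/1977073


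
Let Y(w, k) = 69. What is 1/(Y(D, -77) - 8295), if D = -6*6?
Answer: -1/8226 ≈ -0.00012157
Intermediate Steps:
D = -36
1/(Y(D, -77) - 8295) = 1/(69 - 8295) = 1/(-8226) = -1/8226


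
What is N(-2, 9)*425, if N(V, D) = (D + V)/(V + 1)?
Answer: -2975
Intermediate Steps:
N(V, D) = (D + V)/(1 + V)
N(-2, 9)*425 = ((9 - 2)/(1 - 2))*425 = (7/(-1))*425 = -1*7*425 = -7*425 = -2975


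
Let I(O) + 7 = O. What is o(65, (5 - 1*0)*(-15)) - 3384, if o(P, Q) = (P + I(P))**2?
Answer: 11745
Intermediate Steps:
I(O) = -7 + O
o(P, Q) = (-7 + 2*P)**2 (o(P, Q) = (P + (-7 + P))**2 = (-7 + 2*P)**2)
o(65, (5 - 1*0)*(-15)) - 3384 = (-7 + 2*65)**2 - 3384 = (-7 + 130)**2 - 3384 = 123**2 - 3384 = 15129 - 3384 = 11745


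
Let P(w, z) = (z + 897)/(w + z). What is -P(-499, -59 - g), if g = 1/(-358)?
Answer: 300005/199763 ≈ 1.5018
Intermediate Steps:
g = -1/358 ≈ -0.0027933
P(w, z) = (897 + z)/(w + z)
-P(-499, -59 - g) = -(897 + (-59 - 1*(-1/358)))/(-499 + (-59 - 1*(-1/358))) = -(897 + (-59 + 1/358))/(-499 + (-59 + 1/358)) = -(897 - 21121/358)/(-499 - 21121/358) = -300005/((-199763/358)*358) = -(-358)*300005/(199763*358) = -1*(-300005/199763) = 300005/199763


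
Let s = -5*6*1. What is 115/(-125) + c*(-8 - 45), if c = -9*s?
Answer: -357773/25 ≈ -14311.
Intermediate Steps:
s = -30 (s = -30*1 = -30)
c = 270 (c = -9*(-30) = 270)
115/(-125) + c*(-8 - 45) = 115/(-125) + 270*(-8 - 45) = 115*(-1/125) + 270*(-53) = -23/25 - 14310 = -357773/25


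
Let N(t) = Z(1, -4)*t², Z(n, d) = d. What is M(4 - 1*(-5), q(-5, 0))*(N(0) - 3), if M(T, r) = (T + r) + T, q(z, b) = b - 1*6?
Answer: -36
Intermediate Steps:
q(z, b) = -6 + b (q(z, b) = b - 6 = -6 + b)
M(T, r) = r + 2*T
N(t) = -4*t²
M(4 - 1*(-5), q(-5, 0))*(N(0) - 3) = ((-6 + 0) + 2*(4 - 1*(-5)))*(-4*0² - 3) = (-6 + 2*(4 + 5))*(-4*0 - 3) = (-6 + 2*9)*(0 - 3) = (-6 + 18)*(-3) = 12*(-3) = -36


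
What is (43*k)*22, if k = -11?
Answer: -10406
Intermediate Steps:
(43*k)*22 = (43*(-11))*22 = -473*22 = -10406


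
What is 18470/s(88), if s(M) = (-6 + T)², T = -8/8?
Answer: 18470/49 ≈ 376.94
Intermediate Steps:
T = -1 (T = -8*⅛ = -1)
s(M) = 49 (s(M) = (-6 - 1)² = (-7)² = 49)
18470/s(88) = 18470/49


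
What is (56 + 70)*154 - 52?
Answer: 19352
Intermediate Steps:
(56 + 70)*154 - 52 = 126*154 - 52 = 19404 - 52 = 19352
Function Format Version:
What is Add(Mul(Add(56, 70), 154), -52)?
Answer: 19352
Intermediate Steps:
Add(Mul(Add(56, 70), 154), -52) = Add(Mul(126, 154), -52) = Add(19404, -52) = 19352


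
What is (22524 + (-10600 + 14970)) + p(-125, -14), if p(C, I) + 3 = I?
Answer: 26877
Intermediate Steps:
p(C, I) = -3 + I
(22524 + (-10600 + 14970)) + p(-125, -14) = (22524 + (-10600 + 14970)) + (-3 - 14) = (22524 + 4370) - 17 = 26894 - 17 = 26877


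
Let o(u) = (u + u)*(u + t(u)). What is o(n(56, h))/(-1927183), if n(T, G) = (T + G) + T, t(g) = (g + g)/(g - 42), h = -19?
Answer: -305598/32762111 ≈ -0.0093278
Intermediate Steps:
t(g) = 2*g/(-42 + g) (t(g) = (2*g)/(-42 + g) = 2*g/(-42 + g))
n(T, G) = G + 2*T (n(T, G) = (G + T) + T = G + 2*T)
o(u) = 2*u*(u + 2*u/(-42 + u)) (o(u) = (u + u)*(u + 2*u/(-42 + u)) = (2*u)*(u + 2*u/(-42 + u)) = 2*u*(u + 2*u/(-42 + u)))
o(n(56, h))/(-1927183) = (2*(-19 + 2*56)**2*(-40 + (-19 + 2*56))/(-42 + (-19 + 2*56)))/(-1927183) = (2*(-19 + 112)**2*(-40 + (-19 + 112))/(-42 + (-19 + 112)))*(-1/1927183) = (2*93**2*(-40 + 93)/(-42 + 93))*(-1/1927183) = (2*8649*53/51)*(-1/1927183) = (2*8649*(1/51)*53)*(-1/1927183) = (305598/17)*(-1/1927183) = -305598/32762111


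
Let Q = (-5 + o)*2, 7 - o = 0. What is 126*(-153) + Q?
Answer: -19274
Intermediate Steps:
o = 7 (o = 7 - 1*0 = 7 + 0 = 7)
Q = 4 (Q = (-5 + 7)*2 = 2*2 = 4)
126*(-153) + Q = 126*(-153) + 4 = -19278 + 4 = -19274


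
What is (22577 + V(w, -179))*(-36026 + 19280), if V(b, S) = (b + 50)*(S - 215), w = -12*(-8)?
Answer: 585222462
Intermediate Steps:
w = 96
V(b, S) = (-215 + S)*(50 + b) (V(b, S) = (50 + b)*(-215 + S) = (-215 + S)*(50 + b))
(22577 + V(w, -179))*(-36026 + 19280) = (22577 + (-10750 - 215*96 + 50*(-179) - 179*96))*(-36026 + 19280) = (22577 + (-10750 - 20640 - 8950 - 17184))*(-16746) = (22577 - 57524)*(-16746) = -34947*(-16746) = 585222462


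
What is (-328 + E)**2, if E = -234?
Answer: 315844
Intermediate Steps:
(-328 + E)**2 = (-328 - 234)**2 = (-562)**2 = 315844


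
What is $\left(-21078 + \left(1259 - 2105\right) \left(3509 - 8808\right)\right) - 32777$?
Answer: $4429099$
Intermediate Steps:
$\left(-21078 + \left(1259 - 2105\right) \left(3509 - 8808\right)\right) - 32777 = \left(-21078 - -4482954\right) - 32777 = \left(-21078 + 4482954\right) - 32777 = 4461876 - 32777 = 4429099$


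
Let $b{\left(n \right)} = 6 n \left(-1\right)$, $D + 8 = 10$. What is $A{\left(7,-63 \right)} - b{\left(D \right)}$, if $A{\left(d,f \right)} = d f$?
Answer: $-429$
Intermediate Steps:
$D = 2$ ($D = -8 + 10 = 2$)
$b{\left(n \right)} = - 6 n$
$A{\left(7,-63 \right)} - b{\left(D \right)} = 7 \left(-63\right) - \left(-6\right) 2 = -441 - -12 = -441 + 12 = -429$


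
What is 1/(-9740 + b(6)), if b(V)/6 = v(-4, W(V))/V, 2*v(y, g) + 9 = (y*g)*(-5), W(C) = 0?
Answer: -2/19489 ≈ -0.00010262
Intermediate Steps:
v(y, g) = -9/2 - 5*g*y/2 (v(y, g) = -9/2 + ((y*g)*(-5))/2 = -9/2 + ((g*y)*(-5))/2 = -9/2 + (-5*g*y)/2 = -9/2 - 5*g*y/2)
b(V) = -27/V (b(V) = 6*((-9/2 - 5/2*0*(-4))/V) = 6*((-9/2 + 0)/V) = 6*(-9/(2*V)) = -27/V)
1/(-9740 + b(6)) = 1/(-9740 - 27/6) = 1/(-9740 - 27*⅙) = 1/(-9740 - 9/2) = 1/(-19489/2) = -2/19489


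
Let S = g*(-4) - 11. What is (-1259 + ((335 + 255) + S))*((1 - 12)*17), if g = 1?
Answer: 127908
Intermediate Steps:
S = -15 (S = 1*(-4) - 11 = -4 - 11 = -15)
(-1259 + ((335 + 255) + S))*((1 - 12)*17) = (-1259 + ((335 + 255) - 15))*((1 - 12)*17) = (-1259 + (590 - 15))*(-11*17) = (-1259 + 575)*(-187) = -684*(-187) = 127908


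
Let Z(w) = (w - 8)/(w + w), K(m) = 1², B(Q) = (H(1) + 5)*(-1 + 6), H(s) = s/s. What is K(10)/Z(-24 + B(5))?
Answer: -6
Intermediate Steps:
H(s) = 1
B(Q) = 30 (B(Q) = (1 + 5)*(-1 + 6) = 6*5 = 30)
K(m) = 1
Z(w) = (-8 + w)/(2*w) (Z(w) = (-8 + w)/((2*w)) = (-8 + w)*(1/(2*w)) = (-8 + w)/(2*w))
K(10)/Z(-24 + B(5)) = 1/((-8 + (-24 + 30))/(2*(-24 + 30))) = 1/((½)*(-8 + 6)/6) = 1/((½)*(⅙)*(-2)) = 1/(-⅙) = 1*(-6) = -6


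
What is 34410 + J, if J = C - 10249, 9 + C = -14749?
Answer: 9403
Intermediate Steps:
C = -14758 (C = -9 - 14749 = -14758)
J = -25007 (J = -14758 - 10249 = -25007)
34410 + J = 34410 - 25007 = 9403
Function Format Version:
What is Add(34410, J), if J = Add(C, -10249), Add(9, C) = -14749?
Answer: 9403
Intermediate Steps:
C = -14758 (C = Add(-9, -14749) = -14758)
J = -25007 (J = Add(-14758, -10249) = -25007)
Add(34410, J) = Add(34410, -25007) = 9403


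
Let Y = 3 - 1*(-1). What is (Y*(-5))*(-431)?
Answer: 8620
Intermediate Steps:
Y = 4 (Y = 3 + 1 = 4)
(Y*(-5))*(-431) = (4*(-5))*(-431) = -20*(-431) = 8620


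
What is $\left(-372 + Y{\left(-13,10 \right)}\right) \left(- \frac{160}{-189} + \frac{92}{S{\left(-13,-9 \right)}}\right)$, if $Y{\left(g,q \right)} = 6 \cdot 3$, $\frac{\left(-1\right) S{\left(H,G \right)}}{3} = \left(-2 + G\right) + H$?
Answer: $- \frac{47377}{63} \approx -752.02$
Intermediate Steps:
$S{\left(H,G \right)} = 6 - 3 G - 3 H$ ($S{\left(H,G \right)} = - 3 \left(\left(-2 + G\right) + H\right) = - 3 \left(-2 + G + H\right) = 6 - 3 G - 3 H$)
$Y{\left(g,q \right)} = 18$
$\left(-372 + Y{\left(-13,10 \right)}\right) \left(- \frac{160}{-189} + \frac{92}{S{\left(-13,-9 \right)}}\right) = \left(-372 + 18\right) \left(- \frac{160}{-189} + \frac{92}{6 - -27 - -39}\right) = - 354 \left(\left(-160\right) \left(- \frac{1}{189}\right) + \frac{92}{6 + 27 + 39}\right) = - 354 \left(\frac{160}{189} + \frac{92}{72}\right) = - 354 \left(\frac{160}{189} + 92 \cdot \frac{1}{72}\right) = - 354 \left(\frac{160}{189} + \frac{23}{18}\right) = \left(-354\right) \frac{803}{378} = - \frac{47377}{63}$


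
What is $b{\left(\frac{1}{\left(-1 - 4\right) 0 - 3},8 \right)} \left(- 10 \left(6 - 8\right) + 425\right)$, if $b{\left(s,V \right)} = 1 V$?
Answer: $3560$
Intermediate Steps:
$b{\left(s,V \right)} = V$
$b{\left(\frac{1}{\left(-1 - 4\right) 0 - 3},8 \right)} \left(- 10 \left(6 - 8\right) + 425\right) = 8 \left(- 10 \left(6 - 8\right) + 425\right) = 8 \left(\left(-10\right) \left(-2\right) + 425\right) = 8 \left(20 + 425\right) = 8 \cdot 445 = 3560$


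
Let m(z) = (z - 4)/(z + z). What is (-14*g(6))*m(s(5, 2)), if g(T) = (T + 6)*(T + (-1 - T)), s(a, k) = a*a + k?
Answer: 644/9 ≈ 71.556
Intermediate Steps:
s(a, k) = k + a**2 (s(a, k) = a**2 + k = k + a**2)
m(z) = (-4 + z)/(2*z) (m(z) = (-4 + z)/((2*z)) = (-4 + z)*(1/(2*z)) = (-4 + z)/(2*z))
g(T) = -6 - T (g(T) = (6 + T)*(-1) = -6 - T)
(-14*g(6))*m(s(5, 2)) = (-14*(-6 - 1*6))*((-4 + (2 + 5**2))/(2*(2 + 5**2))) = (-14*(-6 - 6))*((-4 + (2 + 25))/(2*(2 + 25))) = (-14*(-12))*((1/2)*(-4 + 27)/27) = 168*((1/2)*(1/27)*23) = 168*(23/54) = 644/9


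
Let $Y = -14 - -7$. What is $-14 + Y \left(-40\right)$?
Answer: $266$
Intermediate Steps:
$Y = -7$ ($Y = -14 + 7 = -7$)
$-14 + Y \left(-40\right) = -14 - -280 = -14 + 280 = 266$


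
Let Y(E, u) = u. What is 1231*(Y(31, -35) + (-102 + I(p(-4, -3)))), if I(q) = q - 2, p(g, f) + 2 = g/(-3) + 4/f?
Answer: -173571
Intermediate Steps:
p(g, f) = -2 + 4/f - g/3 (p(g, f) = -2 + (g/(-3) + 4/f) = -2 + (g*(-1/3) + 4/f) = -2 + (-g/3 + 4/f) = -2 + (4/f - g/3) = -2 + 4/f - g/3)
I(q) = -2 + q
1231*(Y(31, -35) + (-102 + I(p(-4, -3)))) = 1231*(-35 + (-102 + (-2 + (-2 + 4/(-3) - 1/3*(-4))))) = 1231*(-35 + (-102 + (-2 + (-2 + 4*(-1/3) + 4/3)))) = 1231*(-35 + (-102 + (-2 + (-2 - 4/3 + 4/3)))) = 1231*(-35 + (-102 + (-2 - 2))) = 1231*(-35 + (-102 - 4)) = 1231*(-35 - 106) = 1231*(-141) = -173571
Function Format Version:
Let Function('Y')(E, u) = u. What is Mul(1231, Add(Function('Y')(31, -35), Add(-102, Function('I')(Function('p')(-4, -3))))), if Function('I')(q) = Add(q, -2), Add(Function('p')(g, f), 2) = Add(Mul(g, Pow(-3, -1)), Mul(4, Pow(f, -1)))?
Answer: -173571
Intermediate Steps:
Function('p')(g, f) = Add(-2, Mul(4, Pow(f, -1)), Mul(Rational(-1, 3), g)) (Function('p')(g, f) = Add(-2, Add(Mul(g, Pow(-3, -1)), Mul(4, Pow(f, -1)))) = Add(-2, Add(Mul(g, Rational(-1, 3)), Mul(4, Pow(f, -1)))) = Add(-2, Add(Mul(Rational(-1, 3), g), Mul(4, Pow(f, -1)))) = Add(-2, Add(Mul(4, Pow(f, -1)), Mul(Rational(-1, 3), g))) = Add(-2, Mul(4, Pow(f, -1)), Mul(Rational(-1, 3), g)))
Function('I')(q) = Add(-2, q)
Mul(1231, Add(Function('Y')(31, -35), Add(-102, Function('I')(Function('p')(-4, -3))))) = Mul(1231, Add(-35, Add(-102, Add(-2, Add(-2, Mul(4, Pow(-3, -1)), Mul(Rational(-1, 3), -4)))))) = Mul(1231, Add(-35, Add(-102, Add(-2, Add(-2, Mul(4, Rational(-1, 3)), Rational(4, 3)))))) = Mul(1231, Add(-35, Add(-102, Add(-2, Add(-2, Rational(-4, 3), Rational(4, 3)))))) = Mul(1231, Add(-35, Add(-102, Add(-2, -2)))) = Mul(1231, Add(-35, Add(-102, -4))) = Mul(1231, Add(-35, -106)) = Mul(1231, -141) = -173571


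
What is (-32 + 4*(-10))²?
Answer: 5184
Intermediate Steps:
(-32 + 4*(-10))² = (-32 - 40)² = (-72)² = 5184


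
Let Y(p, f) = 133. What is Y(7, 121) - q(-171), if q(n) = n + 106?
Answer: 198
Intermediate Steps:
q(n) = 106 + n
Y(7, 121) - q(-171) = 133 - (106 - 171) = 133 - 1*(-65) = 133 + 65 = 198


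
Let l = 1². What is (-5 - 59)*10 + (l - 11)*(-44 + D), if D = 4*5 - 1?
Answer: -390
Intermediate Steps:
D = 19 (D = 20 - 1 = 19)
l = 1
(-5 - 59)*10 + (l - 11)*(-44 + D) = (-5 - 59)*10 + (1 - 11)*(-44 + 19) = -64*10 - 10*(-25) = -640 + 250 = -390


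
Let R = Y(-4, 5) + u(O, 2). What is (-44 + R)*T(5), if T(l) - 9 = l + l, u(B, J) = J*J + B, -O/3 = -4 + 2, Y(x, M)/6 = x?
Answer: -1102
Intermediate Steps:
Y(x, M) = 6*x
O = 6 (O = -3*(-4 + 2) = -3*(-2) = 6)
u(B, J) = B + J² (u(B, J) = J² + B = B + J²)
R = -14 (R = 6*(-4) + (6 + 2²) = -24 + (6 + 4) = -24 + 10 = -14)
T(l) = 9 + 2*l (T(l) = 9 + (l + l) = 9 + 2*l)
(-44 + R)*T(5) = (-44 - 14)*(9 + 2*5) = -58*(9 + 10) = -58*19 = -1102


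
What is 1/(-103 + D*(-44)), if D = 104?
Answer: -1/4679 ≈ -0.00021372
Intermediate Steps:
1/(-103 + D*(-44)) = 1/(-103 + 104*(-44)) = 1/(-103 - 4576) = 1/(-4679) = -1/4679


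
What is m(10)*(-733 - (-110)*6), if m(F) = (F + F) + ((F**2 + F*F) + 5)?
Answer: -16425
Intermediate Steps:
m(F) = 5 + 2*F + 2*F**2 (m(F) = 2*F + ((F**2 + F**2) + 5) = 2*F + (2*F**2 + 5) = 2*F + (5 + 2*F**2) = 5 + 2*F + 2*F**2)
m(10)*(-733 - (-110)*6) = (5 + 2*10 + 2*10**2)*(-733 - (-110)*6) = (5 + 20 + 2*100)*(-733 - 1*(-660)) = (5 + 20 + 200)*(-733 + 660) = 225*(-73) = -16425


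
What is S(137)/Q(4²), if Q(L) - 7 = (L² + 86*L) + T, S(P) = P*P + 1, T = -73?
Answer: 9385/783 ≈ 11.986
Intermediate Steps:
S(P) = 1 + P² (S(P) = P² + 1 = 1 + P²)
Q(L) = -66 + L² + 86*L (Q(L) = 7 + ((L² + 86*L) - 73) = 7 + (-73 + L² + 86*L) = -66 + L² + 86*L)
S(137)/Q(4²) = (1 + 137²)/(-66 + (4²)² + 86*4²) = (1 + 18769)/(-66 + 16² + 86*16) = 18770/(-66 + 256 + 1376) = 18770/1566 = 18770*(1/1566) = 9385/783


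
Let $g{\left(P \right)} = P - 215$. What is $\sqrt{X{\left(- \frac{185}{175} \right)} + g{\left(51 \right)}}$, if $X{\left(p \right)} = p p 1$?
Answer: $\frac{i \sqrt{199531}}{35} \approx 12.763 i$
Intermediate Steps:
$g{\left(P \right)} = -215 + P$
$X{\left(p \right)} = p^{2}$ ($X{\left(p \right)} = p^{2} \cdot 1 = p^{2}$)
$\sqrt{X{\left(- \frac{185}{175} \right)} + g{\left(51 \right)}} = \sqrt{\left(- \frac{185}{175}\right)^{2} + \left(-215 + 51\right)} = \sqrt{\left(\left(-185\right) \frac{1}{175}\right)^{2} - 164} = \sqrt{\left(- \frac{37}{35}\right)^{2} - 164} = \sqrt{\frac{1369}{1225} - 164} = \sqrt{- \frac{199531}{1225}} = \frac{i \sqrt{199531}}{35}$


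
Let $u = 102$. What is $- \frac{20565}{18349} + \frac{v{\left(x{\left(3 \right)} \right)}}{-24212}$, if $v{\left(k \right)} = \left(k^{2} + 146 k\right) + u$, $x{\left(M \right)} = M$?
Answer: $- \frac{507993381}{444265988} \approx -1.1434$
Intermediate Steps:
$v{\left(k \right)} = 102 + k^{2} + 146 k$ ($v{\left(k \right)} = \left(k^{2} + 146 k\right) + 102 = 102 + k^{2} + 146 k$)
$- \frac{20565}{18349} + \frac{v{\left(x{\left(3 \right)} \right)}}{-24212} = - \frac{20565}{18349} + \frac{102 + 3^{2} + 146 \cdot 3}{-24212} = \left(-20565\right) \frac{1}{18349} + \left(102 + 9 + 438\right) \left(- \frac{1}{24212}\right) = - \frac{20565}{18349} + 549 \left(- \frac{1}{24212}\right) = - \frac{20565}{18349} - \frac{549}{24212} = - \frac{507993381}{444265988}$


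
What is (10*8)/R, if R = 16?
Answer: 5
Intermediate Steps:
(10*8)/R = (10*8)/16 = 80*(1/16) = 5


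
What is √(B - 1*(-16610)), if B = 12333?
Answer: √28943 ≈ 170.13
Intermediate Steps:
√(B - 1*(-16610)) = √(12333 - 1*(-16610)) = √(12333 + 16610) = √28943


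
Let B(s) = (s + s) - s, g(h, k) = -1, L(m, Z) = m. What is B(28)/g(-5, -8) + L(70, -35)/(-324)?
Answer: -4571/162 ≈ -28.216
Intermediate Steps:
B(s) = s (B(s) = 2*s - s = s)
B(28)/g(-5, -8) + L(70, -35)/(-324) = 28/(-1) + 70/(-324) = 28*(-1) + 70*(-1/324) = -28 - 35/162 = -4571/162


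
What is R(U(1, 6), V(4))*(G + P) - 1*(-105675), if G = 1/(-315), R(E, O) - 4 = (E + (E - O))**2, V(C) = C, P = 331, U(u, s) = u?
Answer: 34121737/315 ≈ 1.0832e+5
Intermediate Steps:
R(E, O) = 4 + (-O + 2*E)**2 (R(E, O) = 4 + (E + (E - O))**2 = 4 + (-O + 2*E)**2)
G = -1/315 ≈ -0.0031746
R(U(1, 6), V(4))*(G + P) - 1*(-105675) = (4 + (-1*4 + 2*1)**2)*(-1/315 + 331) - 1*(-105675) = (4 + (-4 + 2)**2)*(104264/315) + 105675 = (4 + (-2)**2)*(104264/315) + 105675 = (4 + 4)*(104264/315) + 105675 = 8*(104264/315) + 105675 = 834112/315 + 105675 = 34121737/315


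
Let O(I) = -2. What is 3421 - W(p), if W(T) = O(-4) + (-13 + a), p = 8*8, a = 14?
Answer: 3422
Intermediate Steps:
p = 64
W(T) = -1 (W(T) = -2 + (-13 + 14) = -2 + 1 = -1)
3421 - W(p) = 3421 - 1*(-1) = 3421 + 1 = 3422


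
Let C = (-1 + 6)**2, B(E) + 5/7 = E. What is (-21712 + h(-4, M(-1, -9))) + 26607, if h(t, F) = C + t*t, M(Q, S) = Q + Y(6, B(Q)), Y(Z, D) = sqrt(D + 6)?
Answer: 4936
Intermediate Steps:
B(E) = -5/7 + E
Y(Z, D) = sqrt(6 + D)
C = 25 (C = 5**2 = 25)
M(Q, S) = Q + sqrt(37/7 + Q) (M(Q, S) = Q + sqrt(6 + (-5/7 + Q)) = Q + sqrt(37/7 + Q))
h(t, F) = 25 + t**2 (h(t, F) = 25 + t*t = 25 + t**2)
(-21712 + h(-4, M(-1, -9))) + 26607 = (-21712 + (25 + (-4)**2)) + 26607 = (-21712 + (25 + 16)) + 26607 = (-21712 + 41) + 26607 = -21671 + 26607 = 4936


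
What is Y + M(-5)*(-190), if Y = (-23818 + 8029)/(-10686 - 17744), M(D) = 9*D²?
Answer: -1215366711/28430 ≈ -42749.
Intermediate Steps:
Y = 15789/28430 (Y = -15789/(-28430) = -15789*(-1/28430) = 15789/28430 ≈ 0.55536)
Y + M(-5)*(-190) = 15789/28430 + (9*(-5)²)*(-190) = 15789/28430 + (9*25)*(-190) = 15789/28430 + 225*(-190) = 15789/28430 - 42750 = -1215366711/28430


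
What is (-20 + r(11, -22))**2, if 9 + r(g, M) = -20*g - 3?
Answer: 63504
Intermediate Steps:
r(g, M) = -12 - 20*g (r(g, M) = -9 + (-20*g - 3) = -9 + (-3 - 20*g) = -12 - 20*g)
(-20 + r(11, -22))**2 = (-20 + (-12 - 20*11))**2 = (-20 + (-12 - 220))**2 = (-20 - 232)**2 = (-252)**2 = 63504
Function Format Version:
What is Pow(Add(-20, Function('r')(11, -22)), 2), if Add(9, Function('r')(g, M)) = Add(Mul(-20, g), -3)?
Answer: 63504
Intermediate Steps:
Function('r')(g, M) = Add(-12, Mul(-20, g)) (Function('r')(g, M) = Add(-9, Add(Mul(-20, g), -3)) = Add(-9, Add(-3, Mul(-20, g))) = Add(-12, Mul(-20, g)))
Pow(Add(-20, Function('r')(11, -22)), 2) = Pow(Add(-20, Add(-12, Mul(-20, 11))), 2) = Pow(Add(-20, Add(-12, -220)), 2) = Pow(Add(-20, -232), 2) = Pow(-252, 2) = 63504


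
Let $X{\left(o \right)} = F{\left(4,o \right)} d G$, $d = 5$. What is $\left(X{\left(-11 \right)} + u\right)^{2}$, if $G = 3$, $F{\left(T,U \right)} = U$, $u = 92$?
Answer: $5329$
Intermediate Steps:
$X{\left(o \right)} = 15 o$ ($X{\left(o \right)} = o 5 \cdot 3 = 5 o 3 = 15 o$)
$\left(X{\left(-11 \right)} + u\right)^{2} = \left(15 \left(-11\right) + 92\right)^{2} = \left(-165 + 92\right)^{2} = \left(-73\right)^{2} = 5329$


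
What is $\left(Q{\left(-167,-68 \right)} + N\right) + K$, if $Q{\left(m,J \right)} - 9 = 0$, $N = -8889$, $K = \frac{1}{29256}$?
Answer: $- \frac{259793279}{29256} \approx -8880.0$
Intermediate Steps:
$K = \frac{1}{29256} \approx 3.4181 \cdot 10^{-5}$
$Q{\left(m,J \right)} = 9$ ($Q{\left(m,J \right)} = 9 + 0 = 9$)
$\left(Q{\left(-167,-68 \right)} + N\right) + K = \left(9 - 8889\right) + \frac{1}{29256} = -8880 + \frac{1}{29256} = - \frac{259793279}{29256}$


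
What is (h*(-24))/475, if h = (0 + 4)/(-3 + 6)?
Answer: -32/475 ≈ -0.067368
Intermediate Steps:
h = 4/3 ≈ 1.3333
(h*(-24))/475 = ((4/3)*(-24))/475 = -32*1/475 = -32/475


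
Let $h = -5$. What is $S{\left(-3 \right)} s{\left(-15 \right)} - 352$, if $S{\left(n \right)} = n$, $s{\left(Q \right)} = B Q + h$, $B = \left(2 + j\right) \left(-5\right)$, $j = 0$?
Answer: $-787$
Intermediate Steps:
$B = -10$ ($B = \left(2 + 0\right) \left(-5\right) = 2 \left(-5\right) = -10$)
$s{\left(Q \right)} = -5 - 10 Q$ ($s{\left(Q \right)} = - 10 Q - 5 = -5 - 10 Q$)
$S{\left(-3 \right)} s{\left(-15 \right)} - 352 = - 3 \left(-5 - -150\right) - 352 = - 3 \left(-5 + 150\right) - 352 = \left(-3\right) 145 - 352 = -435 - 352 = -787$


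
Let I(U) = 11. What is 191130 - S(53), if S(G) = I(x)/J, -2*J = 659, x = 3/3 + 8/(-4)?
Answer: 125954692/659 ≈ 1.9113e+5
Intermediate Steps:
x = -1 (x = 3*(⅓) + 8*(-¼) = 1 - 2 = -1)
J = -659/2 (J = -½*659 = -659/2 ≈ -329.50)
S(G) = -22/659 (S(G) = 11/(-659/2) = 11*(-2/659) = -22/659)
191130 - S(53) = 191130 - 1*(-22/659) = 191130 + 22/659 = 125954692/659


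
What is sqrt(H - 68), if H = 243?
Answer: 5*sqrt(7) ≈ 13.229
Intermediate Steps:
sqrt(H - 68) = sqrt(243 - 68) = sqrt(175) = 5*sqrt(7)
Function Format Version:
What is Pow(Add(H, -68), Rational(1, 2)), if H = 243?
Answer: Mul(5, Pow(7, Rational(1, 2))) ≈ 13.229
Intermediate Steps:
Pow(Add(H, -68), Rational(1, 2)) = Pow(Add(243, -68), Rational(1, 2)) = Pow(175, Rational(1, 2)) = Mul(5, Pow(7, Rational(1, 2)))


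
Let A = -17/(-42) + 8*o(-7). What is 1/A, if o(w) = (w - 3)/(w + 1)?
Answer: 42/577 ≈ 0.072790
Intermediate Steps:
o(w) = (-3 + w)/(1 + w)
A = 577/42 (A = -17/(-42) + 8*((-3 - 7)/(1 - 7)) = -17*(-1/42) + 8*(-10/(-6)) = 17/42 + 8*(-1/6*(-10)) = 17/42 + 8*(5/3) = 17/42 + 40/3 = 577/42 ≈ 13.738)
1/A = 1/(577/42) = 42/577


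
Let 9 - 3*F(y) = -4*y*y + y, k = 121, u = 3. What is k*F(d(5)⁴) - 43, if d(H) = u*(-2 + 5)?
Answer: 6944606681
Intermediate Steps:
d(H) = 9 (d(H) = 3*(-2 + 5) = 3*3 = 9)
F(y) = 3 - y/3 + 4*y²/3 (F(y) = 3 - (-4*y*y + y)/3 = 3 - (-4*y² + y)/3 = 3 - (y - 4*y²)/3 = 3 + (-y/3 + 4*y²/3) = 3 - y/3 + 4*y²/3)
k*F(d(5)⁴) - 43 = 121*(3 - ⅓*9⁴ + 4*(9⁴)²/3) - 43 = 121*(3 - ⅓*6561 + (4/3)*6561²) - 43 = 121*(3 - 2187 + (4/3)*43046721) - 43 = 121*(3 - 2187 + 57395628) - 43 = 121*57393444 - 43 = 6944606724 - 43 = 6944606681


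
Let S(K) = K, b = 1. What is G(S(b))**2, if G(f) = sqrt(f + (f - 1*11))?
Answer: -9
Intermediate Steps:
G(f) = sqrt(-11 + 2*f) (G(f) = sqrt(f + (f - 11)) = sqrt(f + (-11 + f)) = sqrt(-11 + 2*f))
G(S(b))**2 = (sqrt(-11 + 2*1))**2 = (sqrt(-11 + 2))**2 = (sqrt(-9))**2 = (3*I)**2 = -9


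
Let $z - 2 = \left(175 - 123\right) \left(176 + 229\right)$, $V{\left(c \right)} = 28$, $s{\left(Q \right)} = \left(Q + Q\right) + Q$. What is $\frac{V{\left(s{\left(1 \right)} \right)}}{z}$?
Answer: $\frac{14}{10531} \approx 0.0013294$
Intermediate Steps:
$s{\left(Q \right)} = 3 Q$ ($s{\left(Q \right)} = 2 Q + Q = 3 Q$)
$z = 21062$ ($z = 2 + \left(175 - 123\right) \left(176 + 229\right) = 2 + 52 \cdot 405 = 2 + 21060 = 21062$)
$\frac{V{\left(s{\left(1 \right)} \right)}}{z} = \frac{28}{21062} = 28 \cdot \frac{1}{21062} = \frac{14}{10531}$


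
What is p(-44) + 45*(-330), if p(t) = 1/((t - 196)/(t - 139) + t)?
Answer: -38669461/2604 ≈ -14850.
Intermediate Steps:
p(t) = 1/(t + (-196 + t)/(-139 + t)) (p(t) = 1/((-196 + t)/(-139 + t) + t) = 1/(t + (-196 + t)/(-139 + t)))
p(-44) + 45*(-330) = (139 - 1*(-44))/(196 - 1*(-44)² + 138*(-44)) + 45*(-330) = (139 + 44)/(196 - 1*1936 - 6072) - 14850 = 183/(196 - 1936 - 6072) - 14850 = 183/(-7812) - 14850 = -1/7812*183 - 14850 = -61/2604 - 14850 = -38669461/2604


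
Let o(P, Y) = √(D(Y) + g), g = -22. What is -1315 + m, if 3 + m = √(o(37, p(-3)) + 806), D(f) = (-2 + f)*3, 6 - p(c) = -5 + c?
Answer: -1318 + √(806 + √14) ≈ -1289.5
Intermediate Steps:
p(c) = 11 - c (p(c) = 6 - (-5 + c) = 6 + (5 - c) = 11 - c)
D(f) = -6 + 3*f
o(P, Y) = √(-28 + 3*Y) (o(P, Y) = √((-6 + 3*Y) - 22) = √(-28 + 3*Y))
m = -3 + √(806 + √14) (m = -3 + √(√(-28 + 3*(11 - 1*(-3))) + 806) = -3 + √(√(-28 + 3*(11 + 3)) + 806) = -3 + √(√(-28 + 3*14) + 806) = -3 + √(√(-28 + 42) + 806) = -3 + √(√14 + 806) = -3 + √(806 + √14) ≈ 25.456)
-1315 + m = -1315 + (-3 + √(806 + √14)) = -1318 + √(806 + √14)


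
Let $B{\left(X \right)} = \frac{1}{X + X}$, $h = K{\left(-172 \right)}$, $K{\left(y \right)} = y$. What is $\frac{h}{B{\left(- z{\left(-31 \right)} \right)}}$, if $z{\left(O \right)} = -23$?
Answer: $-7912$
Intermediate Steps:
$h = -172$
$B{\left(X \right)} = \frac{1}{2 X}$
$\frac{h}{B{\left(- z{\left(-31 \right)} \right)}} = - \frac{172}{\frac{1}{2} \frac{1}{\left(-1\right) \left(-23\right)}} = - \frac{172}{\frac{1}{2} \cdot \frac{1}{23}} = - 172 \frac{1}{\frac{1}{46}} = \left(-172\right) 46 = -7912$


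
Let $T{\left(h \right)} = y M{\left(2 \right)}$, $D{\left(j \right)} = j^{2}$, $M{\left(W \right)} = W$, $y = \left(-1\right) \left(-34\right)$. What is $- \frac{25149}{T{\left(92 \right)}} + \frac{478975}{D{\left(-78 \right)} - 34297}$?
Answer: $- \frac{742099037}{1918484} \approx -386.82$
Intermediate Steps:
$y = 34$
$T{\left(h \right)} = 68$ ($T{\left(h \right)} = 34 \cdot 2 = 68$)
$- \frac{25149}{T{\left(92 \right)}} + \frac{478975}{D{\left(-78 \right)} - 34297} = - \frac{25149}{68} + \frac{478975}{\left(-78\right)^{2} - 34297} = \left(-25149\right) \frac{1}{68} + \frac{478975}{6084 - 34297} = - \frac{25149}{68} + \frac{478975}{-28213} = - \frac{25149}{68} + 478975 \left(- \frac{1}{28213}\right) = - \frac{25149}{68} - \frac{478975}{28213} = - \frac{742099037}{1918484}$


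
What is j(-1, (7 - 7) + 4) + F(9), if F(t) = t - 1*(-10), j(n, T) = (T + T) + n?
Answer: 26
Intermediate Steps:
j(n, T) = n + 2*T (j(n, T) = 2*T + n = n + 2*T)
F(t) = 10 + t (F(t) = t + 10 = 10 + t)
j(-1, (7 - 7) + 4) + F(9) = (-1 + 2*((7 - 7) + 4)) + (10 + 9) = (-1 + 2*(0 + 4)) + 19 = (-1 + 2*4) + 19 = (-1 + 8) + 19 = 7 + 19 = 26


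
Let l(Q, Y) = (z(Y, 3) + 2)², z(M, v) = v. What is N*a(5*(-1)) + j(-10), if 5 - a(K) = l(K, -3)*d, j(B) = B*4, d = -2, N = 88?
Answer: 4800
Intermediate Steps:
l(Q, Y) = 25 (l(Q, Y) = (3 + 2)² = 5² = 25)
j(B) = 4*B
a(K) = 55 (a(K) = 5 - 25*(-2) = 5 - 1*(-50) = 5 + 50 = 55)
N*a(5*(-1)) + j(-10) = 88*55 + 4*(-10) = 4840 - 40 = 4800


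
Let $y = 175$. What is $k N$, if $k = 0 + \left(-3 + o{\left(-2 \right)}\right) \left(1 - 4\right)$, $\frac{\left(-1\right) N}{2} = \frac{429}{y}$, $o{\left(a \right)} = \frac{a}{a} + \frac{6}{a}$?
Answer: $- \frac{2574}{35} \approx -73.543$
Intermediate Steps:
$o{\left(a \right)} = 1 + \frac{6}{a}$
$N = - \frac{858}{175}$ ($N = - 2 \cdot \frac{429}{175} = - 2 \cdot 429 \cdot \frac{1}{175} = \left(-2\right) \frac{429}{175} = - \frac{858}{175} \approx -4.9029$)
$k = 15$ ($k = 0 + \left(-3 + \frac{6 - 2}{-2}\right) \left(1 - 4\right) = 0 + \left(-3 - 2\right) \left(-3\right) = 0 - -15 = 0 + 15 = 15$)
$k N = 15 \left(- \frac{858}{175}\right) = - \frac{2574}{35}$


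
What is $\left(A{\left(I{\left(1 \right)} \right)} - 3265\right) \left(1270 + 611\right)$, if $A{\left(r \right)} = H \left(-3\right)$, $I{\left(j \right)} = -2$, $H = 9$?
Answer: $-6192252$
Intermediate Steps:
$A{\left(r \right)} = -27$ ($A{\left(r \right)} = 9 \left(-3\right) = -27$)
$\left(A{\left(I{\left(1 \right)} \right)} - 3265\right) \left(1270 + 611\right) = \left(-27 - 3265\right) \left(1270 + 611\right) = \left(-3292\right) 1881 = -6192252$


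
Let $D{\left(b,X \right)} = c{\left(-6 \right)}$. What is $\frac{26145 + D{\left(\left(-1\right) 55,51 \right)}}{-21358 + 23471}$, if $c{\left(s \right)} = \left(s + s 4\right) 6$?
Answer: $\frac{25965}{2113} \approx 12.288$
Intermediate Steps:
$c{\left(s \right)} = 30 s$ ($c{\left(s \right)} = \left(s + 4 s\right) 6 = 5 s 6 = 30 s$)
$D{\left(b,X \right)} = -180$ ($D{\left(b,X \right)} = 30 \left(-6\right) = -180$)
$\frac{26145 + D{\left(\left(-1\right) 55,51 \right)}}{-21358 + 23471} = \frac{26145 - 180}{-21358 + 23471} = \frac{25965}{2113}$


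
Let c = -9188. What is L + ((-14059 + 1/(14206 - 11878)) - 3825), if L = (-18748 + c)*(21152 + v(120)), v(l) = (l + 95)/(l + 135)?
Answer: -23387188262287/39576 ≈ -5.9094e+8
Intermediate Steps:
v(l) = (95 + l)/(135 + l)
L = -10045739040/17 (L = (-18748 - 9188)*(21152 + (95 + 120)/(135 + 120)) = -27936*(21152 + 215/255) = -27936*(21152 + (1/255)*215) = -27936*(21152 + 43/51) = -27936*1078795/51 = -10045739040/17 ≈ -5.9093e+8)
L + ((-14059 + 1/(14206 - 11878)) - 3825) = -10045739040/17 + ((-14059 + 1/(14206 - 11878)) - 3825) = -10045739040/17 + ((-14059 + 1/2328) - 3825) = -10045739040/17 + (-32729351/2328 - 3825) = -10045739040/17 - 41633951/2328 = -23387188262287/39576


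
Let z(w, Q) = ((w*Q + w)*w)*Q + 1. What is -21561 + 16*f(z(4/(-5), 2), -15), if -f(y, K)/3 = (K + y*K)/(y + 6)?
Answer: -5737911/271 ≈ -21173.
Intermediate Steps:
z(w, Q) = 1 + Q*w*(w + Q*w) (z(w, Q) = ((Q*w + w)*w)*Q + 1 = ((w + Q*w)*w)*Q + 1 = (w*(w + Q*w))*Q + 1 = Q*w*(w + Q*w) + 1 = 1 + Q*w*(w + Q*w))
f(y, K) = -3*(K + K*y)/(6 + y) (f(y, K) = -3*(K + y*K)/(y + 6) = -3*(K + K*y)/(6 + y))
-21561 + 16*f(z(4/(-5), 2), -15) = -21561 + 16*(-3*(-15)*(1 + (1 + 2*(4/(-5))² + 2²*(4/(-5))²))/(6 + (1 + 2*(4/(-5))² + 2²*(4/(-5))²))) = -21561 + 16*(-3*(-15)*(1 + (1 + 2*(4*(-⅕))² + 4*(4*(-⅕))²))/(6 + (1 + 2*(4*(-⅕))² + 4*(4*(-⅕))²))) = -21561 + 16*(-3*(-15)*(1 + (1 + 2*(-⅘)² + 4*(-⅘)²))/(6 + (1 + 2*(-⅘)² + 4*(-⅘)²))) = -21561 + 16*(-3*(-15)*(1 + (1 + 2*(16/25) + 4*(16/25)))/(6 + (1 + 2*(16/25) + 4*(16/25)))) = -21561 + 16*(-3*(-15)*(1 + (1 + 32/25 + 64/25))/(6 + (1 + 32/25 + 64/25))) = -21561 + 16*(-3*(-15)*(1 + 121/25)/(6 + 121/25)) = -21561 + 16*(-3*(-15)*146/25/271/25) = -21561 + 16*(-3*(-15)*25/271*146/25) = -21561 + 16*(6570/271) = -21561 + 105120/271 = -5737911/271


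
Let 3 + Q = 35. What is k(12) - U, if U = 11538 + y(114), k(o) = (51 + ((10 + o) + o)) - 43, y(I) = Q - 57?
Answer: -11471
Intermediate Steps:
Q = 32 (Q = -3 + 35 = 32)
y(I) = -25 (y(I) = 32 - 57 = -25)
k(o) = 18 + 2*o (k(o) = (51 + (10 + 2*o)) - 43 = (61 + 2*o) - 43 = 18 + 2*o)
U = 11513 (U = 11538 - 25 = 11513)
k(12) - U = (18 + 2*12) - 1*11513 = (18 + 24) - 11513 = 42 - 11513 = -11471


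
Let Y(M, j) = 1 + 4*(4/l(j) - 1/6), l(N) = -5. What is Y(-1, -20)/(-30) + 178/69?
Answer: 27689/10350 ≈ 2.6753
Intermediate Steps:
Y(M, j) = -43/15 (Y(M, j) = 1 + 4*(4/(-5) - 1/6) = 1 + 4*(4*(-⅕) - 1*⅙) = 1 + 4*(-⅘ - ⅙) = 1 + 4*(-29/30) = 1 - 58/15 = -43/15)
Y(-1, -20)/(-30) + 178/69 = -43/15/(-30) + 178/69 = -43/15*(-1/30) + 178*(1/69) = 43/450 + 178/69 = 27689/10350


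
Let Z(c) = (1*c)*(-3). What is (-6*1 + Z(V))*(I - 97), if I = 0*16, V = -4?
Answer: -582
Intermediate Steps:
Z(c) = -3*c (Z(c) = c*(-3) = -3*c)
I = 0
(-6*1 + Z(V))*(I - 97) = (-6*1 - 3*(-4))*(0 - 97) = (-6 + 12)*(-97) = 6*(-97) = -582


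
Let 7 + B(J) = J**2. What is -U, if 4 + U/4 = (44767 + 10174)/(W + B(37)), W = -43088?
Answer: 443690/20863 ≈ 21.267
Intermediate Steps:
B(J) = -7 + J**2
U = -443690/20863 (U = -16 + 4*((44767 + 10174)/(-43088 + (-7 + 37**2))) = -16 + 4*(54941/(-43088 + (-7 + 1369))) = -16 + 4*(54941/(-43088 + 1362)) = -16 + 4*(54941/(-41726)) = -16 + 4*(54941*(-1/41726)) = -16 + 4*(-54941/41726) = -16 - 109882/20863 = -443690/20863 ≈ -21.267)
-U = -1*(-443690/20863) = 443690/20863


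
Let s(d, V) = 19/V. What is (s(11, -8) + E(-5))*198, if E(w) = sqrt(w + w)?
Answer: -1881/4 + 198*I*sqrt(10) ≈ -470.25 + 626.13*I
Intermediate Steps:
E(w) = sqrt(2)*sqrt(w) (E(w) = sqrt(2*w) = sqrt(2)*sqrt(w))
(s(11, -8) + E(-5))*198 = (19/(-8) + sqrt(2)*sqrt(-5))*198 = (19*(-1/8) + sqrt(2)*(I*sqrt(5)))*198 = (-19/8 + I*sqrt(10))*198 = -1881/4 + 198*I*sqrt(10)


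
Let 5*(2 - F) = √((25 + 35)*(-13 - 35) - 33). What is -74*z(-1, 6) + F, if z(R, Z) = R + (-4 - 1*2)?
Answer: 520 - I*√2913/5 ≈ 520.0 - 10.794*I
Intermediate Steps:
z(R, Z) = -6 + R (z(R, Z) = R + (-4 - 2) = R - 6 = -6 + R)
F = 2 - I*√2913/5 (F = 2 - √((25 + 35)*(-13 - 35) - 33)/5 = 2 - √(60*(-48) - 33)/5 = 2 - √(-2880 - 33)/5 = 2 - I*√2913/5 ≈ 2.0 - 10.794*I)
-74*z(-1, 6) + F = -74*(-6 - 1) + (2 - I*√2913/5) = -74*(-7) + (2 - I*√2913/5) = 518 + (2 - I*√2913/5) = 520 - I*√2913/5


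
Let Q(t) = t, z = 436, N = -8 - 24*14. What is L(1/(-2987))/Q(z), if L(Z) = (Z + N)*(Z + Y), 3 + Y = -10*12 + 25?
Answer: 300785481583/3890065684 ≈ 77.321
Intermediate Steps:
N = -344 (N = -8 - 336 = -344)
Y = -98 (Y = -3 + (-10*12 + 25) = -3 + (-120 + 25) = -3 - 95 = -98)
L(Z) = (-344 + Z)*(-98 + Z) (L(Z) = (Z - 344)*(Z - 98) = (-344 + Z)*(-98 + Z))
L(1/(-2987))/Q(z) = (33712 + (1/(-2987))² - 442/(-2987))/436 = (33712 + (-1/2987)² - 442*(-1/2987))*(1/436) = (33712 + 1/8922169 + 442/2987)*(1/436) = (300785481583/8922169)*(1/436) = 300785481583/3890065684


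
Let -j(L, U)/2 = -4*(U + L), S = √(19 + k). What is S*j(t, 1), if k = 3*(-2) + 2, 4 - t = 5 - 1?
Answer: 8*√15 ≈ 30.984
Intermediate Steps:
t = 0 (t = 4 - (5 - 1) = 4 - 1*4 = 4 - 4 = 0)
k = -4 (k = -6 + 2 = -4)
S = √15 (S = √(19 - 4) = √15 ≈ 3.8730)
j(L, U) = 8*L + 8*U (j(L, U) = -(-8)*(U + L) = -(-8)*(L + U) = -2*(-4*L - 4*U) = 8*L + 8*U)
S*j(t, 1) = √15*(8*0 + 8*1) = √15*(0 + 8) = √15*8 = 8*√15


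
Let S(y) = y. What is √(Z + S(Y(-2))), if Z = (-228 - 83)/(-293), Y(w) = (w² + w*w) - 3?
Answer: 4*√32523/293 ≈ 2.4620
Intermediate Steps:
Y(w) = -3 + 2*w² (Y(w) = (w² + w²) - 3 = 2*w² - 3 = -3 + 2*w²)
Z = 311/293 (Z = -311*(-1/293) = 311/293 ≈ 1.0614)
√(Z + S(Y(-2))) = √(311/293 + (-3 + 2*(-2)²)) = √(311/293 + (-3 + 2*4)) = √(311/293 + (-3 + 8)) = √(311/293 + 5) = √(1776/293) = 4*√32523/293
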